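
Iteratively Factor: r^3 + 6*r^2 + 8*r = (r + 4)*(r^2 + 2*r) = r*(r + 4)*(r + 2)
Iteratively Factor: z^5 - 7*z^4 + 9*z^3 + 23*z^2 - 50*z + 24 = (z - 4)*(z^4 - 3*z^3 - 3*z^2 + 11*z - 6) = (z - 4)*(z + 2)*(z^3 - 5*z^2 + 7*z - 3) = (z - 4)*(z - 1)*(z + 2)*(z^2 - 4*z + 3) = (z - 4)*(z - 1)^2*(z + 2)*(z - 3)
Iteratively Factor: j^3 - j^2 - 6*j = (j)*(j^2 - j - 6) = j*(j + 2)*(j - 3)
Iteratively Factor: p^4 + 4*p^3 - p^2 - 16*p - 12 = (p + 1)*(p^3 + 3*p^2 - 4*p - 12) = (p + 1)*(p + 2)*(p^2 + p - 6) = (p + 1)*(p + 2)*(p + 3)*(p - 2)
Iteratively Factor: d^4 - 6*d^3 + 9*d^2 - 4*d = (d - 1)*(d^3 - 5*d^2 + 4*d) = (d - 4)*(d - 1)*(d^2 - d) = d*(d - 4)*(d - 1)*(d - 1)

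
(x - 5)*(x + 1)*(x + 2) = x^3 - 2*x^2 - 13*x - 10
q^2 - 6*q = q*(q - 6)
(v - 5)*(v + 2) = v^2 - 3*v - 10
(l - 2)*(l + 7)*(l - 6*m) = l^3 - 6*l^2*m + 5*l^2 - 30*l*m - 14*l + 84*m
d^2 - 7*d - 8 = (d - 8)*(d + 1)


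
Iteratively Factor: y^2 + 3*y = (y)*(y + 3)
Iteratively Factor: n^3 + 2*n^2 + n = (n + 1)*(n^2 + n) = (n + 1)^2*(n)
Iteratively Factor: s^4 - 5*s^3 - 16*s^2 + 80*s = (s - 5)*(s^3 - 16*s) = (s - 5)*(s + 4)*(s^2 - 4*s) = s*(s - 5)*(s + 4)*(s - 4)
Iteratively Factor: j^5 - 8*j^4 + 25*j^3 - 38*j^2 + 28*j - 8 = (j - 2)*(j^4 - 6*j^3 + 13*j^2 - 12*j + 4) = (j - 2)*(j - 1)*(j^3 - 5*j^2 + 8*j - 4) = (j - 2)*(j - 1)^2*(j^2 - 4*j + 4) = (j - 2)^2*(j - 1)^2*(j - 2)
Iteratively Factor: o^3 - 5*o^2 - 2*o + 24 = (o + 2)*(o^2 - 7*o + 12) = (o - 4)*(o + 2)*(o - 3)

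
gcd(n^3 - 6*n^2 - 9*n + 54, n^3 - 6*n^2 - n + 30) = n - 3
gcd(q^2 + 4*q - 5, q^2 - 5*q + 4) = q - 1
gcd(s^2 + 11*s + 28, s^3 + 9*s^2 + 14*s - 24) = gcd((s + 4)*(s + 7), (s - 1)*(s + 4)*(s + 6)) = s + 4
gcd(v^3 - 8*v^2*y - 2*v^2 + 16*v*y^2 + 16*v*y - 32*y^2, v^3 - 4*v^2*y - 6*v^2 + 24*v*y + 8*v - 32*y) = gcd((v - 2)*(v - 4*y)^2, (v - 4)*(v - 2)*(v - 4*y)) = -v^2 + 4*v*y + 2*v - 8*y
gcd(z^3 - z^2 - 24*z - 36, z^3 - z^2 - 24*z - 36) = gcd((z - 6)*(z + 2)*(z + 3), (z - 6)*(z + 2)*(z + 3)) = z^3 - z^2 - 24*z - 36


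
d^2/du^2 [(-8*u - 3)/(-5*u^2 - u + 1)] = 2*((8*u + 3)*(10*u + 1)^2 - (120*u + 23)*(5*u^2 + u - 1))/(5*u^2 + u - 1)^3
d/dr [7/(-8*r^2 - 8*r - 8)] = 7*(2*r + 1)/(8*(r^2 + r + 1)^2)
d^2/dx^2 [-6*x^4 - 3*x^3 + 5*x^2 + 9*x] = -72*x^2 - 18*x + 10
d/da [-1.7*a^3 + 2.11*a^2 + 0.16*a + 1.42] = -5.1*a^2 + 4.22*a + 0.16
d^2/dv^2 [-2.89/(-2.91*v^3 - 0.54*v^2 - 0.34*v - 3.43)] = (-(50.4594*v + 3.1212)*(2.91*v^3 + 0.54*v^2 + 0.34*v + 3.43) + 2.89*(8.73*v^2 + 1.08*v + 0.34)*(17.46*v^2 + 2.16*v + 0.68))/(2.91*v^3 + 0.54*v^2 + 0.34*v + 3.43)^3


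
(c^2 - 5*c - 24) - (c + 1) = c^2 - 6*c - 25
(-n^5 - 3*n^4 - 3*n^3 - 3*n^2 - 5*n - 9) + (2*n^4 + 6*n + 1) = -n^5 - n^4 - 3*n^3 - 3*n^2 + n - 8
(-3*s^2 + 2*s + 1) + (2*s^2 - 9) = -s^2 + 2*s - 8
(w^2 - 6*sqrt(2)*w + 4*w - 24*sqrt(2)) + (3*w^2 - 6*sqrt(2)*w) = 4*w^2 - 12*sqrt(2)*w + 4*w - 24*sqrt(2)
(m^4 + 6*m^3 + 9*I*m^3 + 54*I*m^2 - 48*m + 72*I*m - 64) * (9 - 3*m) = -3*m^5 - 9*m^4 - 27*I*m^4 + 54*m^3 - 81*I*m^3 + 144*m^2 + 270*I*m^2 - 240*m + 648*I*m - 576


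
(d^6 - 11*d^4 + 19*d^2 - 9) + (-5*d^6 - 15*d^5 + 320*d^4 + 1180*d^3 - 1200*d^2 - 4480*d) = -4*d^6 - 15*d^5 + 309*d^4 + 1180*d^3 - 1181*d^2 - 4480*d - 9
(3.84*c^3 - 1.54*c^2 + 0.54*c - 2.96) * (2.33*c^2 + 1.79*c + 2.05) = 8.9472*c^5 + 3.2854*c^4 + 6.3736*c^3 - 9.0872*c^2 - 4.1914*c - 6.068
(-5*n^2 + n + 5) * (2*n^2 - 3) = -10*n^4 + 2*n^3 + 25*n^2 - 3*n - 15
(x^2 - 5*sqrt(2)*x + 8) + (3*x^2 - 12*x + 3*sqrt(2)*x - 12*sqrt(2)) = 4*x^2 - 12*x - 2*sqrt(2)*x - 12*sqrt(2) + 8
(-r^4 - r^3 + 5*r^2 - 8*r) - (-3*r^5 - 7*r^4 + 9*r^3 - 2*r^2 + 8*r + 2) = 3*r^5 + 6*r^4 - 10*r^3 + 7*r^2 - 16*r - 2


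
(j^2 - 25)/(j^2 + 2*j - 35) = (j + 5)/(j + 7)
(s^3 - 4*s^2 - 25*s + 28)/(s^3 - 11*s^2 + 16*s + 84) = (s^2 + 3*s - 4)/(s^2 - 4*s - 12)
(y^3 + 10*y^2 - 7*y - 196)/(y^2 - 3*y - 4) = (y^2 + 14*y + 49)/(y + 1)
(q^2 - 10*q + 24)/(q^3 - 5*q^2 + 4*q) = (q - 6)/(q*(q - 1))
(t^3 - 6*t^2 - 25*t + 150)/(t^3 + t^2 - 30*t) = (t^2 - t - 30)/(t*(t + 6))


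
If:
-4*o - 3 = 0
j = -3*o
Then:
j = 9/4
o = -3/4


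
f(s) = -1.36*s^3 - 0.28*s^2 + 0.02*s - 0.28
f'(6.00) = -150.22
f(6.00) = -304.00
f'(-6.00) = -143.50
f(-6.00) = 283.28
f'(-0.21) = -0.04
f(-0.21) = -0.28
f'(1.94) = -16.42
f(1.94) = -11.22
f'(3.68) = -57.29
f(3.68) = -71.78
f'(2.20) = -20.96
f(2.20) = -16.07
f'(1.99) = -17.25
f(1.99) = -12.07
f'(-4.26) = -71.64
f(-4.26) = 99.69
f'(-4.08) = -65.61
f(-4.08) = 87.34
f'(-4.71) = -87.85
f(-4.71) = 135.52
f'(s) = -4.08*s^2 - 0.56*s + 0.02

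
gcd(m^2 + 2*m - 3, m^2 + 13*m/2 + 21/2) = m + 3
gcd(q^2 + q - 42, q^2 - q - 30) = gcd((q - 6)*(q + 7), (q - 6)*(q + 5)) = q - 6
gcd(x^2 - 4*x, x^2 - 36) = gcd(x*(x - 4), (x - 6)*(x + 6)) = 1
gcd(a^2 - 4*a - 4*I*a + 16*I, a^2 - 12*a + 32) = a - 4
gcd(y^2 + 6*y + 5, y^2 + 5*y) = y + 5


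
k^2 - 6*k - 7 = (k - 7)*(k + 1)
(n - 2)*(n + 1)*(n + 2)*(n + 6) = n^4 + 7*n^3 + 2*n^2 - 28*n - 24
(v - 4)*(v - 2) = v^2 - 6*v + 8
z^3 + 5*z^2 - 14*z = z*(z - 2)*(z + 7)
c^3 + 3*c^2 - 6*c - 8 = (c - 2)*(c + 1)*(c + 4)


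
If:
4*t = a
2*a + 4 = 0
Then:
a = -2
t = -1/2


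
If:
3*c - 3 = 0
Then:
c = 1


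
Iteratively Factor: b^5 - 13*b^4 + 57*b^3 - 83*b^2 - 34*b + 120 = (b - 4)*(b^4 - 9*b^3 + 21*b^2 + b - 30) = (b - 5)*(b - 4)*(b^3 - 4*b^2 + b + 6) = (b - 5)*(b - 4)*(b - 2)*(b^2 - 2*b - 3) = (b - 5)*(b - 4)*(b - 2)*(b + 1)*(b - 3)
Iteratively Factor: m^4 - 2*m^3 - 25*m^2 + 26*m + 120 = (m - 3)*(m^3 + m^2 - 22*m - 40) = (m - 5)*(m - 3)*(m^2 + 6*m + 8) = (m - 5)*(m - 3)*(m + 4)*(m + 2)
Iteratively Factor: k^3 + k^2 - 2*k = (k)*(k^2 + k - 2) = k*(k - 1)*(k + 2)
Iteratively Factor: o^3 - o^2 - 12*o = (o - 4)*(o^2 + 3*o) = (o - 4)*(o + 3)*(o)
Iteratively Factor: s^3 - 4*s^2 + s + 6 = (s - 3)*(s^2 - s - 2) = (s - 3)*(s - 2)*(s + 1)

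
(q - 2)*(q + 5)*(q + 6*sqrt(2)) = q^3 + 3*q^2 + 6*sqrt(2)*q^2 - 10*q + 18*sqrt(2)*q - 60*sqrt(2)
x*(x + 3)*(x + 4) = x^3 + 7*x^2 + 12*x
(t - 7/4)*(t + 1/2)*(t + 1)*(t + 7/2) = t^4 + 13*t^3/4 - 3*t^2 - 133*t/16 - 49/16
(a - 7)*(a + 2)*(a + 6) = a^3 + a^2 - 44*a - 84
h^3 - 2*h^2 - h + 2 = (h - 2)*(h - 1)*(h + 1)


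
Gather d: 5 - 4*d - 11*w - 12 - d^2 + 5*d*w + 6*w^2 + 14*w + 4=-d^2 + d*(5*w - 4) + 6*w^2 + 3*w - 3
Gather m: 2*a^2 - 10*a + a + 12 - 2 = 2*a^2 - 9*a + 10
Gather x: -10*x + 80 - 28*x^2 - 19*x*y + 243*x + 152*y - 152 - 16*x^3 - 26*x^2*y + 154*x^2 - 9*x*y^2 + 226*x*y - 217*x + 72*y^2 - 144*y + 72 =-16*x^3 + x^2*(126 - 26*y) + x*(-9*y^2 + 207*y + 16) + 72*y^2 + 8*y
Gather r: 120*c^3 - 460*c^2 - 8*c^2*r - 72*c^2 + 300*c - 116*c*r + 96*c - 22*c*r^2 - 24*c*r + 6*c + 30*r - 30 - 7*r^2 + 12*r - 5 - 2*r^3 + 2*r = 120*c^3 - 532*c^2 + 402*c - 2*r^3 + r^2*(-22*c - 7) + r*(-8*c^2 - 140*c + 44) - 35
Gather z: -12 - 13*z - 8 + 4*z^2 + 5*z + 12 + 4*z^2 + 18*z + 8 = 8*z^2 + 10*z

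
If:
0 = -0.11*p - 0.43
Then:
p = -3.91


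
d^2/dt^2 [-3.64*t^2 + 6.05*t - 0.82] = -7.28000000000000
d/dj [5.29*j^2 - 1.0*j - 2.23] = 10.58*j - 1.0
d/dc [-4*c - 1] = -4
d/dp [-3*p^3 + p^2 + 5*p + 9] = -9*p^2 + 2*p + 5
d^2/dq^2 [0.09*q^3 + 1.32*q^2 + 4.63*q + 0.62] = 0.54*q + 2.64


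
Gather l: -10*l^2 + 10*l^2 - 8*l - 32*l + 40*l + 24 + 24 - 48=0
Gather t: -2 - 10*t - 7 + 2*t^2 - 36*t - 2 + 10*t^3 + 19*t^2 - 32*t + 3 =10*t^3 + 21*t^2 - 78*t - 8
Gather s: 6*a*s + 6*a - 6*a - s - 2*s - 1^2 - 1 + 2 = s*(6*a - 3)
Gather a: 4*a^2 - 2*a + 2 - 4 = 4*a^2 - 2*a - 2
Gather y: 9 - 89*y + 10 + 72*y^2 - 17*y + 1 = 72*y^2 - 106*y + 20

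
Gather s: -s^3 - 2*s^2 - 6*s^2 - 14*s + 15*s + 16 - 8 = -s^3 - 8*s^2 + s + 8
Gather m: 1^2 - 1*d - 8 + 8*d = 7*d - 7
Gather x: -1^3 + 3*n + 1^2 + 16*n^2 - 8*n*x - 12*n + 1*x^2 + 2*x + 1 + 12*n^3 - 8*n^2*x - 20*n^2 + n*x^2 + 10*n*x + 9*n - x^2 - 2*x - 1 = 12*n^3 - 4*n^2 + n*x^2 + x*(-8*n^2 + 2*n)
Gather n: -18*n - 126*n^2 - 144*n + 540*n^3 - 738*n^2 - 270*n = 540*n^3 - 864*n^2 - 432*n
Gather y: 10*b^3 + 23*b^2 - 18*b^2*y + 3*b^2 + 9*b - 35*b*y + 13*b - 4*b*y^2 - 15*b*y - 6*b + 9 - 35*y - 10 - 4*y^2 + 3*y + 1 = 10*b^3 + 26*b^2 + 16*b + y^2*(-4*b - 4) + y*(-18*b^2 - 50*b - 32)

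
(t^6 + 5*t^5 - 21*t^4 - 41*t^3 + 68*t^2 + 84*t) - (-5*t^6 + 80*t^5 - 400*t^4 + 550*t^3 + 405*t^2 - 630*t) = 6*t^6 - 75*t^5 + 379*t^4 - 591*t^3 - 337*t^2 + 714*t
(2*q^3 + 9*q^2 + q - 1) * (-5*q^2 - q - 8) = -10*q^5 - 47*q^4 - 30*q^3 - 68*q^2 - 7*q + 8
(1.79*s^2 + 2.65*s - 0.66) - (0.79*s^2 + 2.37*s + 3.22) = 1.0*s^2 + 0.28*s - 3.88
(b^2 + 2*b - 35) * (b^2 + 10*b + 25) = b^4 + 12*b^3 + 10*b^2 - 300*b - 875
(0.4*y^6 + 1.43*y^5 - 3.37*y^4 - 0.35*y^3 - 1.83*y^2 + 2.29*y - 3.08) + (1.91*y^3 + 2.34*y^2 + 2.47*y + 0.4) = 0.4*y^6 + 1.43*y^5 - 3.37*y^4 + 1.56*y^3 + 0.51*y^2 + 4.76*y - 2.68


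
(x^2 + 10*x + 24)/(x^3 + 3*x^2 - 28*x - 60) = (x + 4)/(x^2 - 3*x - 10)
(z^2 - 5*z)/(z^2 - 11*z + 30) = z/(z - 6)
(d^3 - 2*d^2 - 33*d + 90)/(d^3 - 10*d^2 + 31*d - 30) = (d + 6)/(d - 2)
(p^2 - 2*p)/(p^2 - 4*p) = (p - 2)/(p - 4)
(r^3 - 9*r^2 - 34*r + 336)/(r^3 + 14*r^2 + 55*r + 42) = (r^2 - 15*r + 56)/(r^2 + 8*r + 7)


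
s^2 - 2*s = s*(s - 2)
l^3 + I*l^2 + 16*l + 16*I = (l - 4*I)*(l + I)*(l + 4*I)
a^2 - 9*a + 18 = (a - 6)*(a - 3)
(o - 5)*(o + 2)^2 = o^3 - o^2 - 16*o - 20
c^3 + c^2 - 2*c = c*(c - 1)*(c + 2)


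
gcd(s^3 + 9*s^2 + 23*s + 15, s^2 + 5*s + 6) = s + 3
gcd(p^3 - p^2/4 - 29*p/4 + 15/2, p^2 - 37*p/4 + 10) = p - 5/4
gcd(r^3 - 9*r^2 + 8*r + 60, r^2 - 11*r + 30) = r^2 - 11*r + 30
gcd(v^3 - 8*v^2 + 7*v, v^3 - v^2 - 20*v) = v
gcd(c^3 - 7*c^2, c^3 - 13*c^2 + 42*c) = c^2 - 7*c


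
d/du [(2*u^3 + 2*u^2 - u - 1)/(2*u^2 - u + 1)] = 2*(2*u^4 - 2*u^3 + 3*u^2 + 4*u - 1)/(4*u^4 - 4*u^3 + 5*u^2 - 2*u + 1)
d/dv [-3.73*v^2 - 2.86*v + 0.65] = -7.46*v - 2.86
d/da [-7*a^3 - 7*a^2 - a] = -21*a^2 - 14*a - 1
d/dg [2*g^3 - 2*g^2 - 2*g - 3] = 6*g^2 - 4*g - 2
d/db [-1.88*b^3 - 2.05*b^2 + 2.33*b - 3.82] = -5.64*b^2 - 4.1*b + 2.33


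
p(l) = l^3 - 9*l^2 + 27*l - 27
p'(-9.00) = 432.00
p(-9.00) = -1728.00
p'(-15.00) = 972.00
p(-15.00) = -5832.00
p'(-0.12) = 29.20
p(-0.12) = -30.37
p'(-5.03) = 193.44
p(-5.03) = -517.78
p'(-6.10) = 248.43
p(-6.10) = -753.57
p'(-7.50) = 330.75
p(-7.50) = -1157.62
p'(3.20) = 0.12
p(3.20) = 0.01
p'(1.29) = 8.77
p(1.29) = -5.00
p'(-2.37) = 86.51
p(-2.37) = -154.85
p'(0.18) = 23.86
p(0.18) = -22.43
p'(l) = 3*l^2 - 18*l + 27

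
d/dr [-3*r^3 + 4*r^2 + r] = -9*r^2 + 8*r + 1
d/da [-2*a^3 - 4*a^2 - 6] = 2*a*(-3*a - 4)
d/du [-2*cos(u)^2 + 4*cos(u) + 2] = 4*(cos(u) - 1)*sin(u)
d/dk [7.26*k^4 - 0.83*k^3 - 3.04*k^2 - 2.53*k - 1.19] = 29.04*k^3 - 2.49*k^2 - 6.08*k - 2.53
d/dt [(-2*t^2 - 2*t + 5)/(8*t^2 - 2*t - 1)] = 4*(5*t^2 - 19*t + 3)/(64*t^4 - 32*t^3 - 12*t^2 + 4*t + 1)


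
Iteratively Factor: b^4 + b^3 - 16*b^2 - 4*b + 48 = (b + 4)*(b^3 - 3*b^2 - 4*b + 12) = (b - 2)*(b + 4)*(b^2 - b - 6) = (b - 3)*(b - 2)*(b + 4)*(b + 2)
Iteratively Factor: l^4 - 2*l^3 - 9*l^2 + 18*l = (l - 3)*(l^3 + l^2 - 6*l) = l*(l - 3)*(l^2 + l - 6) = l*(l - 3)*(l + 3)*(l - 2)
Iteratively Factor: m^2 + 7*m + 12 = (m + 4)*(m + 3)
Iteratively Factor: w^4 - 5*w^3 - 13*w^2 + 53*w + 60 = (w + 3)*(w^3 - 8*w^2 + 11*w + 20) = (w - 5)*(w + 3)*(w^2 - 3*w - 4) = (w - 5)*(w + 1)*(w + 3)*(w - 4)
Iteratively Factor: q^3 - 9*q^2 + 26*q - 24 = (q - 4)*(q^2 - 5*q + 6) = (q - 4)*(q - 2)*(q - 3)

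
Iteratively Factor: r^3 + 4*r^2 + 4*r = (r + 2)*(r^2 + 2*r) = (r + 2)^2*(r)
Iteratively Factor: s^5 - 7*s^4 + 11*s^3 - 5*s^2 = (s - 1)*(s^4 - 6*s^3 + 5*s^2) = s*(s - 1)*(s^3 - 6*s^2 + 5*s) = s^2*(s - 1)*(s^2 - 6*s + 5) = s^2*(s - 5)*(s - 1)*(s - 1)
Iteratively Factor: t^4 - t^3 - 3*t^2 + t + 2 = (t + 1)*(t^3 - 2*t^2 - t + 2) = (t - 1)*(t + 1)*(t^2 - t - 2) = (t - 1)*(t + 1)^2*(t - 2)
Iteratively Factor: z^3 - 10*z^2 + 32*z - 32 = (z - 4)*(z^2 - 6*z + 8) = (z - 4)*(z - 2)*(z - 4)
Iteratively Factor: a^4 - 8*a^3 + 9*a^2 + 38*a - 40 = (a - 4)*(a^3 - 4*a^2 - 7*a + 10) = (a - 4)*(a + 2)*(a^2 - 6*a + 5) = (a - 5)*(a - 4)*(a + 2)*(a - 1)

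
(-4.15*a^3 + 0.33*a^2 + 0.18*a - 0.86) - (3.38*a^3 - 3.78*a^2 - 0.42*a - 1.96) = -7.53*a^3 + 4.11*a^2 + 0.6*a + 1.1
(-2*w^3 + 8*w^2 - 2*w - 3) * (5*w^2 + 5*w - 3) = -10*w^5 + 30*w^4 + 36*w^3 - 49*w^2 - 9*w + 9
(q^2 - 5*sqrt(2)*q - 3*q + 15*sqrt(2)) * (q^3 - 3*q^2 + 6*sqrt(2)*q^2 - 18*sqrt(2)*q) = q^5 - 6*q^4 + sqrt(2)*q^4 - 51*q^3 - 6*sqrt(2)*q^3 + 9*sqrt(2)*q^2 + 360*q^2 - 540*q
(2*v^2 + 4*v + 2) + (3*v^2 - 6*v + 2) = 5*v^2 - 2*v + 4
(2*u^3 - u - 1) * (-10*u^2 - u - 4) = -20*u^5 - 2*u^4 + 2*u^3 + 11*u^2 + 5*u + 4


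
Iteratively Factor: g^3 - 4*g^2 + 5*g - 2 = (g - 1)*(g^2 - 3*g + 2) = (g - 2)*(g - 1)*(g - 1)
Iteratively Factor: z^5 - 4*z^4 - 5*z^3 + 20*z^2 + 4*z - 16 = (z + 1)*(z^4 - 5*z^3 + 20*z - 16) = (z + 1)*(z + 2)*(z^3 - 7*z^2 + 14*z - 8) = (z - 2)*(z + 1)*(z + 2)*(z^2 - 5*z + 4) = (z - 4)*(z - 2)*(z + 1)*(z + 2)*(z - 1)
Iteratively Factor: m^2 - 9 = (m - 3)*(m + 3)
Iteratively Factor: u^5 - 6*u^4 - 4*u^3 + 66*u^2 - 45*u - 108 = (u + 1)*(u^4 - 7*u^3 + 3*u^2 + 63*u - 108) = (u - 3)*(u + 1)*(u^3 - 4*u^2 - 9*u + 36) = (u - 3)^2*(u + 1)*(u^2 - u - 12) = (u - 4)*(u - 3)^2*(u + 1)*(u + 3)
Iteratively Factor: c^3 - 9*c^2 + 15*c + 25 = (c + 1)*(c^2 - 10*c + 25) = (c - 5)*(c + 1)*(c - 5)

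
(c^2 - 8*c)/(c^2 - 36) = c*(c - 8)/(c^2 - 36)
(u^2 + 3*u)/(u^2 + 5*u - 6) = u*(u + 3)/(u^2 + 5*u - 6)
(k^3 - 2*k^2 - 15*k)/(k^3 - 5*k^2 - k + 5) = k*(k + 3)/(k^2 - 1)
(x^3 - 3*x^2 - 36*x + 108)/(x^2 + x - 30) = (x^2 - 9*x + 18)/(x - 5)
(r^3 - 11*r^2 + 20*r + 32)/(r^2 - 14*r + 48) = (r^2 - 3*r - 4)/(r - 6)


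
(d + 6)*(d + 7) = d^2 + 13*d + 42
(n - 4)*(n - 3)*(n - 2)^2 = n^4 - 11*n^3 + 44*n^2 - 76*n + 48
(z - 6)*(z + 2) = z^2 - 4*z - 12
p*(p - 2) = p^2 - 2*p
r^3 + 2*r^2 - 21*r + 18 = (r - 3)*(r - 1)*(r + 6)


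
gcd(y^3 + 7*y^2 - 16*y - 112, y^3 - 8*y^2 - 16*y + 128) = y^2 - 16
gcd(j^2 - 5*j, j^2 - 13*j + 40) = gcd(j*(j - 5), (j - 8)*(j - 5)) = j - 5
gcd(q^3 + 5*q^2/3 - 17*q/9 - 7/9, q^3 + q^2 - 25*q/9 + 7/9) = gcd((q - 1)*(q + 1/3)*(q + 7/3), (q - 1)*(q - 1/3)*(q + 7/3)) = q^2 + 4*q/3 - 7/3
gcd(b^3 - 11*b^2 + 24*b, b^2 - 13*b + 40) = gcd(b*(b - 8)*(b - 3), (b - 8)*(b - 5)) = b - 8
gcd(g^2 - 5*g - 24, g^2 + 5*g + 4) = 1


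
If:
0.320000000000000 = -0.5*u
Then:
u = -0.64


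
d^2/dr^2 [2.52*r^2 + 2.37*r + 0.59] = 5.04000000000000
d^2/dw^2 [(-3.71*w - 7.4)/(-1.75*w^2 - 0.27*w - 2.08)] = ((3.5*w + 0.27)*(3.71*w + 7.4)*(7.0*w + 0.54) - (38.955*w + 27.9034)*(1.75*w^2 + 0.27*w + 2.08))/(1.75*w^2 + 0.27*w + 2.08)^3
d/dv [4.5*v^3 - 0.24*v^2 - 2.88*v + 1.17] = 13.5*v^2 - 0.48*v - 2.88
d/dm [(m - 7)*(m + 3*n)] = 2*m + 3*n - 7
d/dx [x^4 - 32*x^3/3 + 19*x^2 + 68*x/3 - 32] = 4*x^3 - 32*x^2 + 38*x + 68/3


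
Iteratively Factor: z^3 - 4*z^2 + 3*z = (z - 1)*(z^2 - 3*z) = z*(z - 1)*(z - 3)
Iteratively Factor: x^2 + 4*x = (x + 4)*(x)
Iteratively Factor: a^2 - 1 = (a + 1)*(a - 1)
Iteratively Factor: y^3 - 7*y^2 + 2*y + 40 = (y + 2)*(y^2 - 9*y + 20) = (y - 5)*(y + 2)*(y - 4)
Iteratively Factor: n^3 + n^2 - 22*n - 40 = (n - 5)*(n^2 + 6*n + 8) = (n - 5)*(n + 2)*(n + 4)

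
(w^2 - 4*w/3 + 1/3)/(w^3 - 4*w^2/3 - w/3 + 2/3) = (3*w - 1)/(3*w^2 - w - 2)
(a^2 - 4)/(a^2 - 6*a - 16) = (a - 2)/(a - 8)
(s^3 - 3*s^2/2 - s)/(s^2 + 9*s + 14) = s*(2*s^2 - 3*s - 2)/(2*(s^2 + 9*s + 14))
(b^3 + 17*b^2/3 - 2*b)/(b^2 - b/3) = b + 6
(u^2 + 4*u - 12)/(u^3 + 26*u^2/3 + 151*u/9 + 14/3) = 9*(u - 2)/(9*u^2 + 24*u + 7)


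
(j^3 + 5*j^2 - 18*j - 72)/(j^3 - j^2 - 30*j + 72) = (j + 3)/(j - 3)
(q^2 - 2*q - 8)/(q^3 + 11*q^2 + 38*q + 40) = (q - 4)/(q^2 + 9*q + 20)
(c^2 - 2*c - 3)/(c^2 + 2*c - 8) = (c^2 - 2*c - 3)/(c^2 + 2*c - 8)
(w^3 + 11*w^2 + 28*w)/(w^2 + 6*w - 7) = w*(w + 4)/(w - 1)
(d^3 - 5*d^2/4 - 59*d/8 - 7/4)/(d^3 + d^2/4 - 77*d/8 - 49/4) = (4*d + 1)/(4*d + 7)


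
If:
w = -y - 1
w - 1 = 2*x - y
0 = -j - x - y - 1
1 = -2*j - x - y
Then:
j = 0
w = -1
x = -1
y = 0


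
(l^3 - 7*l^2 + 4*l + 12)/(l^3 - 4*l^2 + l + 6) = (l - 6)/(l - 3)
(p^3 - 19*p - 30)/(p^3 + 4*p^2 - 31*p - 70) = (p + 3)/(p + 7)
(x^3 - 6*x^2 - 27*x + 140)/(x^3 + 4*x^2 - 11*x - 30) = (x^2 - 11*x + 28)/(x^2 - x - 6)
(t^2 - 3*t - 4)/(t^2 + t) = (t - 4)/t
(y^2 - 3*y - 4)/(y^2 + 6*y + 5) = (y - 4)/(y + 5)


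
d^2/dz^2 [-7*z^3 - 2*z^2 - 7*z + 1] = -42*z - 4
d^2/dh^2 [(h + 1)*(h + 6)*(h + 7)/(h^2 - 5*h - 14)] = 8*(41*h^3 + 231*h^2 + 567*h + 133)/(h^6 - 15*h^5 + 33*h^4 + 295*h^3 - 462*h^2 - 2940*h - 2744)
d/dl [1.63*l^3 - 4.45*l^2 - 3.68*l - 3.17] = 4.89*l^2 - 8.9*l - 3.68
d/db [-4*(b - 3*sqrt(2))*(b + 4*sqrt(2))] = -8*b - 4*sqrt(2)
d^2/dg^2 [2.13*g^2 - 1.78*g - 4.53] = 4.26000000000000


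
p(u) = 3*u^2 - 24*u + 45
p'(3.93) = -0.42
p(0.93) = 25.27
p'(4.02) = 0.12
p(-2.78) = 134.91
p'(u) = 6*u - 24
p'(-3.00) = -42.00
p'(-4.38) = -50.28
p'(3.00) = -6.00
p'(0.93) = -18.42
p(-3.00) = 144.00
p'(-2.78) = -40.68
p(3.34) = -1.69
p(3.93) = -2.99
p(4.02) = -3.00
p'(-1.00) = -30.00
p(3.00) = 0.00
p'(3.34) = -3.96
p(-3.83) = 180.93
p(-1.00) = 72.00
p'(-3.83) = -46.98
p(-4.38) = 207.67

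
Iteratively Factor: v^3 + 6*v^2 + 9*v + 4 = (v + 4)*(v^2 + 2*v + 1) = (v + 1)*(v + 4)*(v + 1)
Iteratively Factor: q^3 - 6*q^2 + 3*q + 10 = (q + 1)*(q^2 - 7*q + 10) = (q - 2)*(q + 1)*(q - 5)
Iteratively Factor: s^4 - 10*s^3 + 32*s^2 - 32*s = (s - 4)*(s^3 - 6*s^2 + 8*s) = (s - 4)*(s - 2)*(s^2 - 4*s) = s*(s - 4)*(s - 2)*(s - 4)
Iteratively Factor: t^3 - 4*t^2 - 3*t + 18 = (t + 2)*(t^2 - 6*t + 9) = (t - 3)*(t + 2)*(t - 3)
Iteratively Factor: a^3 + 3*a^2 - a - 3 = (a - 1)*(a^2 + 4*a + 3) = (a - 1)*(a + 3)*(a + 1)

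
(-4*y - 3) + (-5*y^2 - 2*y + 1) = -5*y^2 - 6*y - 2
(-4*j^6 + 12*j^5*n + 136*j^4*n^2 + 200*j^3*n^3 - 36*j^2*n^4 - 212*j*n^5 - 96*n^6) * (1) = -4*j^6 + 12*j^5*n + 136*j^4*n^2 + 200*j^3*n^3 - 36*j^2*n^4 - 212*j*n^5 - 96*n^6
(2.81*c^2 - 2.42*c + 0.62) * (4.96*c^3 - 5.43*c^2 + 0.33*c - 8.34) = 13.9376*c^5 - 27.2615*c^4 + 17.1431*c^3 - 27.6006*c^2 + 20.3874*c - 5.1708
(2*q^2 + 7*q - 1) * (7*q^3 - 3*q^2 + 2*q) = 14*q^5 + 43*q^4 - 24*q^3 + 17*q^2 - 2*q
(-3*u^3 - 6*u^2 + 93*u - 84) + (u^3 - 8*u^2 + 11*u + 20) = -2*u^3 - 14*u^2 + 104*u - 64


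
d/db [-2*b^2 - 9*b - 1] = -4*b - 9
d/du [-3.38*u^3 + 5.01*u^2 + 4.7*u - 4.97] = -10.14*u^2 + 10.02*u + 4.7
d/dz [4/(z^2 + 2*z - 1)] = 8*(-z - 1)/(z^2 + 2*z - 1)^2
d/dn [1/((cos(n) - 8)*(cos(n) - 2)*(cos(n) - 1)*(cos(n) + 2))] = (4*cos(n)^3 - 27*cos(n)^2 + 8*cos(n) + 36)*sin(n)/((cos(n) - 8)^2*(cos(n) - 2)^2*(cos(n) - 1)^2*(cos(n) + 2)^2)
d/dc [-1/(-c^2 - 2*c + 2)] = 2*(-c - 1)/(c^2 + 2*c - 2)^2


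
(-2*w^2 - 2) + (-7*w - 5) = -2*w^2 - 7*w - 7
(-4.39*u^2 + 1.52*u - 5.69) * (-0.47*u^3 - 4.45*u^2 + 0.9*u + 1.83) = 2.0633*u^5 + 18.8211*u^4 - 8.0407*u^3 + 18.6548*u^2 - 2.3394*u - 10.4127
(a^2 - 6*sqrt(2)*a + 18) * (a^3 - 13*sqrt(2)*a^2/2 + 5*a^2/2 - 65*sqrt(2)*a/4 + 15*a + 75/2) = a^5 - 25*sqrt(2)*a^4/2 + 5*a^4/2 - 125*sqrt(2)*a^3/4 + 111*a^3 - 207*sqrt(2)*a^2 + 555*a^2/2 - 1035*sqrt(2)*a/2 + 270*a + 675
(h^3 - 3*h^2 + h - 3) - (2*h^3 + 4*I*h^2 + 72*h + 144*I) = -h^3 - 3*h^2 - 4*I*h^2 - 71*h - 3 - 144*I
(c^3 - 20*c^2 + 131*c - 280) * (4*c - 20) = 4*c^4 - 100*c^3 + 924*c^2 - 3740*c + 5600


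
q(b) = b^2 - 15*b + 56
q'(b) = 2*b - 15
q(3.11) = 19.02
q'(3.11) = -8.78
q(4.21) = 10.57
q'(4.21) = -6.58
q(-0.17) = 58.58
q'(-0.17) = -15.34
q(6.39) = 0.98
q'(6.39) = -2.22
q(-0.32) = 60.90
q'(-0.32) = -15.64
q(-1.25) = 76.31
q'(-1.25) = -17.50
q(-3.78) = 126.99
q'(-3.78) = -22.56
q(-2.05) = 90.95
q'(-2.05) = -19.10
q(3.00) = 20.00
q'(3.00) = -9.00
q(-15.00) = 506.00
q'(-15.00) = -45.00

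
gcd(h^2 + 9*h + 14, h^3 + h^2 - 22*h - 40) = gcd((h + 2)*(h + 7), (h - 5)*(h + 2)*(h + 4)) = h + 2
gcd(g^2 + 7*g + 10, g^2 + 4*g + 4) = g + 2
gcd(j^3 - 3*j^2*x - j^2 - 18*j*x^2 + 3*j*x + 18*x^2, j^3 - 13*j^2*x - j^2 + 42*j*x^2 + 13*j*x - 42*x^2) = -j^2 + 6*j*x + j - 6*x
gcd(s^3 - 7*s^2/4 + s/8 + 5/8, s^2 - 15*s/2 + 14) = 1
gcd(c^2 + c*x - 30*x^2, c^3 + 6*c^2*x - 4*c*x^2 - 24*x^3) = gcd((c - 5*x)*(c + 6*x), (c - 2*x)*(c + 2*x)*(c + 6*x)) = c + 6*x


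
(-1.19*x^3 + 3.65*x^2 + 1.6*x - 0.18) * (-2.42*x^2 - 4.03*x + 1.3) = 2.8798*x^5 - 4.0373*x^4 - 20.1285*x^3 - 1.2674*x^2 + 2.8054*x - 0.234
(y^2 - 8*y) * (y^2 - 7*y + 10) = y^4 - 15*y^3 + 66*y^2 - 80*y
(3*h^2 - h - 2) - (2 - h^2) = 4*h^2 - h - 4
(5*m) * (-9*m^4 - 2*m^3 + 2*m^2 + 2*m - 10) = -45*m^5 - 10*m^4 + 10*m^3 + 10*m^2 - 50*m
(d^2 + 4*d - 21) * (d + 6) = d^3 + 10*d^2 + 3*d - 126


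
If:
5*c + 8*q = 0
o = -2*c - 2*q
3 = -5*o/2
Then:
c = 8/5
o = -6/5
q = -1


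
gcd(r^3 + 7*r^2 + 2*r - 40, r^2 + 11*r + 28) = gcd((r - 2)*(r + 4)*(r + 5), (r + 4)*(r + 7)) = r + 4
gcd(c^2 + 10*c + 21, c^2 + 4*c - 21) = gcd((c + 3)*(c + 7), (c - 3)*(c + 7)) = c + 7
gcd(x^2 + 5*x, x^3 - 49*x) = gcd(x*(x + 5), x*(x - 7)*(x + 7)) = x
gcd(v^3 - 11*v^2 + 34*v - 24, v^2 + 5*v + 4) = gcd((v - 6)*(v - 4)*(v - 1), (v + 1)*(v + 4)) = 1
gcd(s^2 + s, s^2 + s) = s^2 + s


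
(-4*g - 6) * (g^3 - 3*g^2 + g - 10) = -4*g^4 + 6*g^3 + 14*g^2 + 34*g + 60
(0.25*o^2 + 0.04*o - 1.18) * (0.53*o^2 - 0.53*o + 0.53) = 0.1325*o^4 - 0.1113*o^3 - 0.5141*o^2 + 0.6466*o - 0.6254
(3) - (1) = 2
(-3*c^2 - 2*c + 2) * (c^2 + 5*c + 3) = -3*c^4 - 17*c^3 - 17*c^2 + 4*c + 6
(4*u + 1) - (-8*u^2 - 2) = 8*u^2 + 4*u + 3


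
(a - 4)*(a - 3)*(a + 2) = a^3 - 5*a^2 - 2*a + 24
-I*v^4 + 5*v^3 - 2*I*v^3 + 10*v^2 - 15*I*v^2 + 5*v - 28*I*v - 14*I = (v + 1)*(v - 2*I)*(v + 7*I)*(-I*v - I)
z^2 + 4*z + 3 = (z + 1)*(z + 3)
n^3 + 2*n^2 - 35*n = n*(n - 5)*(n + 7)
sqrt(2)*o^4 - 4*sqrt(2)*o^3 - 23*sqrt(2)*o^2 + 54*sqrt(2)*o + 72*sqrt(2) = (o - 6)*(o - 3)*(o + 4)*(sqrt(2)*o + sqrt(2))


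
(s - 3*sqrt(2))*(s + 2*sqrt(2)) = s^2 - sqrt(2)*s - 12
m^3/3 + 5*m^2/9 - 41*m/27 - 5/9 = (m/3 + 1)*(m - 5/3)*(m + 1/3)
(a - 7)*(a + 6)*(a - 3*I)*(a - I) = a^4 - a^3 - 4*I*a^3 - 45*a^2 + 4*I*a^2 + 3*a + 168*I*a + 126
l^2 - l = l*(l - 1)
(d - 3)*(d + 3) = d^2 - 9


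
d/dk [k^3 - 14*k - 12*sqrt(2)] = 3*k^2 - 14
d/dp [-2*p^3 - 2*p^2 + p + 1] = -6*p^2 - 4*p + 1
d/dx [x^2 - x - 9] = 2*x - 1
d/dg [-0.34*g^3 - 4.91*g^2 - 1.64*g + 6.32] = -1.02*g^2 - 9.82*g - 1.64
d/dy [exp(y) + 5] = exp(y)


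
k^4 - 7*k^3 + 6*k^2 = k^2*(k - 6)*(k - 1)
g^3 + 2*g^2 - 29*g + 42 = (g - 3)*(g - 2)*(g + 7)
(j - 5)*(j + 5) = j^2 - 25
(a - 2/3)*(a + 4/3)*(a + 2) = a^3 + 8*a^2/3 + 4*a/9 - 16/9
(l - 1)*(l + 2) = l^2 + l - 2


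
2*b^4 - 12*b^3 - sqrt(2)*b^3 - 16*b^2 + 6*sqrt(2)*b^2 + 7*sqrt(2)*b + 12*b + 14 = (b - 7)*(b - sqrt(2))*(sqrt(2)*b + 1)*(sqrt(2)*b + sqrt(2))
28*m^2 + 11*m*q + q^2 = (4*m + q)*(7*m + q)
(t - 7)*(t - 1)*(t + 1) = t^3 - 7*t^2 - t + 7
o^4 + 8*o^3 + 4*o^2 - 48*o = o*(o - 2)*(o + 4)*(o + 6)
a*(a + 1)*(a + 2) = a^3 + 3*a^2 + 2*a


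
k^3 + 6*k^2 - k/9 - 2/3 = (k - 1/3)*(k + 1/3)*(k + 6)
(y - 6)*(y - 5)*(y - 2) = y^3 - 13*y^2 + 52*y - 60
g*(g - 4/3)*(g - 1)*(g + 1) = g^4 - 4*g^3/3 - g^2 + 4*g/3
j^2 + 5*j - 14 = (j - 2)*(j + 7)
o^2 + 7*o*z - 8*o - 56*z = (o - 8)*(o + 7*z)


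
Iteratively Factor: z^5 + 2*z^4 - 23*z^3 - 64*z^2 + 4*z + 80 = (z + 4)*(z^4 - 2*z^3 - 15*z^2 - 4*z + 20) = (z + 2)*(z + 4)*(z^3 - 4*z^2 - 7*z + 10) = (z + 2)^2*(z + 4)*(z^2 - 6*z + 5) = (z - 1)*(z + 2)^2*(z + 4)*(z - 5)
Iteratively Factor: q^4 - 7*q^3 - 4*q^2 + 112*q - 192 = (q - 4)*(q^3 - 3*q^2 - 16*q + 48) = (q - 4)*(q + 4)*(q^2 - 7*q + 12) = (q - 4)^2*(q + 4)*(q - 3)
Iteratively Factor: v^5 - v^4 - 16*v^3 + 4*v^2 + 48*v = (v)*(v^4 - v^3 - 16*v^2 + 4*v + 48) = v*(v - 2)*(v^3 + v^2 - 14*v - 24) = v*(v - 4)*(v - 2)*(v^2 + 5*v + 6) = v*(v - 4)*(v - 2)*(v + 3)*(v + 2)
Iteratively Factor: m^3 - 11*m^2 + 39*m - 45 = (m - 5)*(m^2 - 6*m + 9) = (m - 5)*(m - 3)*(m - 3)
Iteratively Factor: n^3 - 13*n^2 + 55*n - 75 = (n - 5)*(n^2 - 8*n + 15) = (n - 5)^2*(n - 3)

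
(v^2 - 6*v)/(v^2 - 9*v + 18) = v/(v - 3)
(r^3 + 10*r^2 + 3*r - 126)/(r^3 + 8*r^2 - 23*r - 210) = (r - 3)/(r - 5)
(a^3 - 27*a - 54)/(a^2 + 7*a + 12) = (a^2 - 3*a - 18)/(a + 4)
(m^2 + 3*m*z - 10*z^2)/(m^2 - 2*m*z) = (m + 5*z)/m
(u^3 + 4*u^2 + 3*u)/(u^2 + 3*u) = u + 1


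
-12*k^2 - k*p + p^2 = (-4*k + p)*(3*k + p)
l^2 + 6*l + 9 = (l + 3)^2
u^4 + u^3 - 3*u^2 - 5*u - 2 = (u - 2)*(u + 1)^3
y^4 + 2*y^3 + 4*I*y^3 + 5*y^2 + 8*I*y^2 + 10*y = y*(y + 2)*(y - I)*(y + 5*I)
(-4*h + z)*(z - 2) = -4*h*z + 8*h + z^2 - 2*z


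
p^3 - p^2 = p^2*(p - 1)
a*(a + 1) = a^2 + a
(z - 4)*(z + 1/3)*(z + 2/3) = z^3 - 3*z^2 - 34*z/9 - 8/9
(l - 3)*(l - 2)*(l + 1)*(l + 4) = l^4 - 15*l^2 + 10*l + 24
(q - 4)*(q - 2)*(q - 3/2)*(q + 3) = q^4 - 9*q^3/2 - 11*q^2/2 + 39*q - 36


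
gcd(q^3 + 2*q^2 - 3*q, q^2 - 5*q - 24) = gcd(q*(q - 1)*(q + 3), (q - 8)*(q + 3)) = q + 3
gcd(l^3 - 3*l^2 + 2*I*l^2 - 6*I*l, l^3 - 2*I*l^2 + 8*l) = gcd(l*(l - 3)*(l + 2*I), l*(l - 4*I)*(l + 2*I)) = l^2 + 2*I*l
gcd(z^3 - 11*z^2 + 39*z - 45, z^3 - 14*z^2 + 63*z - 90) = z^2 - 8*z + 15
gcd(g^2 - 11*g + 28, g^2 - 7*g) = g - 7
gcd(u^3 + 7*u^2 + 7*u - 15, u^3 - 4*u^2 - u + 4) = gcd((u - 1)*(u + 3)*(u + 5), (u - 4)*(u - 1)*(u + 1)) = u - 1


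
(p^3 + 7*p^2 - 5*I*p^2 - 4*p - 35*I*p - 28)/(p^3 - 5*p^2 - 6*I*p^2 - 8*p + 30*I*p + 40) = (p^2 + p*(7 - I) - 7*I)/(p^2 - p*(5 + 2*I) + 10*I)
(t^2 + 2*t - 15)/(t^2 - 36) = (t^2 + 2*t - 15)/(t^2 - 36)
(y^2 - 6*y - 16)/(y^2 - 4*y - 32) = (y + 2)/(y + 4)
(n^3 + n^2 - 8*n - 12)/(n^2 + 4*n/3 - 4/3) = 3*(n^2 - n - 6)/(3*n - 2)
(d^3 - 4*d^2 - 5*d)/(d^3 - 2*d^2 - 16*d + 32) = d*(d^2 - 4*d - 5)/(d^3 - 2*d^2 - 16*d + 32)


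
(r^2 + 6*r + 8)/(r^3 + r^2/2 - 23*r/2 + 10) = 2*(r + 2)/(2*r^2 - 7*r + 5)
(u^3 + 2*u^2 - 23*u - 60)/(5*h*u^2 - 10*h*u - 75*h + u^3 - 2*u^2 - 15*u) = (u + 4)/(5*h + u)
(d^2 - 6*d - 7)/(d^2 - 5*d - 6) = (d - 7)/(d - 6)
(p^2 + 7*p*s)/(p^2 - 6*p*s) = (p + 7*s)/(p - 6*s)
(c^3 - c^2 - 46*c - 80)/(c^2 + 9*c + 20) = (c^2 - 6*c - 16)/(c + 4)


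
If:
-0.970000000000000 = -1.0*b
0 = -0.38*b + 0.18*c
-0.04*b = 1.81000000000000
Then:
No Solution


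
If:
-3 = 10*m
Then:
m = -3/10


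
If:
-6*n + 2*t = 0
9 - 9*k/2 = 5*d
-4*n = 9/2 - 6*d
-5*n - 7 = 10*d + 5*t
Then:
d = 31/80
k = 113/72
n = -87/160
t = -261/160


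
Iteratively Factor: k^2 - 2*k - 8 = (k + 2)*(k - 4)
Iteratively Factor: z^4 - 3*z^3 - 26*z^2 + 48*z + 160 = (z + 4)*(z^3 - 7*z^2 + 2*z + 40) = (z - 4)*(z + 4)*(z^2 - 3*z - 10) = (z - 4)*(z + 2)*(z + 4)*(z - 5)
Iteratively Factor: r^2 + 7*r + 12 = (r + 4)*(r + 3)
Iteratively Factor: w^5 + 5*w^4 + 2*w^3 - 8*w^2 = (w + 2)*(w^4 + 3*w^3 - 4*w^2) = (w + 2)*(w + 4)*(w^3 - w^2) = w*(w + 2)*(w + 4)*(w^2 - w) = w*(w - 1)*(w + 2)*(w + 4)*(w)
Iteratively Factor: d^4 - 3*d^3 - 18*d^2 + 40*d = (d - 5)*(d^3 + 2*d^2 - 8*d) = (d - 5)*(d - 2)*(d^2 + 4*d) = (d - 5)*(d - 2)*(d + 4)*(d)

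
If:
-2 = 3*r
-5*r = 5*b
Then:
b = 2/3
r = -2/3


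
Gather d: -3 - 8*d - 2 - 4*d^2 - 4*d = -4*d^2 - 12*d - 5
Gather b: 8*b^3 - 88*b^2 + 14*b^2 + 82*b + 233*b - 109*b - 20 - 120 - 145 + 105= 8*b^3 - 74*b^2 + 206*b - 180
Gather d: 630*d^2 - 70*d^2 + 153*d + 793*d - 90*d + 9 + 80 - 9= 560*d^2 + 856*d + 80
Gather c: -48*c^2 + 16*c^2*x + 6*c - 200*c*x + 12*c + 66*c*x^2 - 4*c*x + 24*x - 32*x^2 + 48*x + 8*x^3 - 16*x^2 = c^2*(16*x - 48) + c*(66*x^2 - 204*x + 18) + 8*x^3 - 48*x^2 + 72*x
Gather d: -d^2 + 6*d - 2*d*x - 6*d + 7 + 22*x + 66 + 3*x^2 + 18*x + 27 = -d^2 - 2*d*x + 3*x^2 + 40*x + 100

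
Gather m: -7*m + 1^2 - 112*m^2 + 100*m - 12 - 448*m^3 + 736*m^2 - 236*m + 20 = -448*m^3 + 624*m^2 - 143*m + 9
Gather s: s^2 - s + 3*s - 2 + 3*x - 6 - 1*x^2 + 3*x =s^2 + 2*s - x^2 + 6*x - 8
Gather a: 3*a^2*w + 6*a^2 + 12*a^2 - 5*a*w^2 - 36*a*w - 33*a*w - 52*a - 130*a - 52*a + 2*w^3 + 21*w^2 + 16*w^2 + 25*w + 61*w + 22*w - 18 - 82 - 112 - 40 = a^2*(3*w + 18) + a*(-5*w^2 - 69*w - 234) + 2*w^3 + 37*w^2 + 108*w - 252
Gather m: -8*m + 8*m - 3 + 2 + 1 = 0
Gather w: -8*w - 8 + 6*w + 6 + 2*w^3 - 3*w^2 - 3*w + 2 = 2*w^3 - 3*w^2 - 5*w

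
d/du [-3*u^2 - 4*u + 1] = -6*u - 4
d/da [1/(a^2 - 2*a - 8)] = 2*(1 - a)/(-a^2 + 2*a + 8)^2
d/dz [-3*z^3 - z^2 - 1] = z*(-9*z - 2)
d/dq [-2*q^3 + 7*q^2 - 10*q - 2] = -6*q^2 + 14*q - 10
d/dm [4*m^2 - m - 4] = 8*m - 1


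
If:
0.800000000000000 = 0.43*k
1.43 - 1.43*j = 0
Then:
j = 1.00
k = 1.86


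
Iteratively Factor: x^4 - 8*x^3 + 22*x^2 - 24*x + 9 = (x - 3)*(x^3 - 5*x^2 + 7*x - 3) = (x - 3)*(x - 1)*(x^2 - 4*x + 3) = (x - 3)^2*(x - 1)*(x - 1)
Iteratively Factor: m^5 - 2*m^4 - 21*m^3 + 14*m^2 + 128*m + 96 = (m - 4)*(m^4 + 2*m^3 - 13*m^2 - 38*m - 24) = (m - 4)*(m + 1)*(m^3 + m^2 - 14*m - 24) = (m - 4)^2*(m + 1)*(m^2 + 5*m + 6) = (m - 4)^2*(m + 1)*(m + 2)*(m + 3)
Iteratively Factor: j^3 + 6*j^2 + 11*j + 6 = (j + 2)*(j^2 + 4*j + 3) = (j + 2)*(j + 3)*(j + 1)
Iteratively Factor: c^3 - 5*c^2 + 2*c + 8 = (c - 2)*(c^2 - 3*c - 4) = (c - 2)*(c + 1)*(c - 4)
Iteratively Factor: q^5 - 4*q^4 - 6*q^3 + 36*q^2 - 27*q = (q - 1)*(q^4 - 3*q^3 - 9*q^2 + 27*q) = (q - 3)*(q - 1)*(q^3 - 9*q) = q*(q - 3)*(q - 1)*(q^2 - 9) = q*(q - 3)^2*(q - 1)*(q + 3)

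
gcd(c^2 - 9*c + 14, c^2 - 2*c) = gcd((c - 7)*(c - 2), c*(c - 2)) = c - 2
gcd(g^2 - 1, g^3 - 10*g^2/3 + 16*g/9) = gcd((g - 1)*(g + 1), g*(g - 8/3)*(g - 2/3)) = 1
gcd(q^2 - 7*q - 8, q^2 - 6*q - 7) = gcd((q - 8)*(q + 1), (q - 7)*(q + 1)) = q + 1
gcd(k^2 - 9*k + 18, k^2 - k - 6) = k - 3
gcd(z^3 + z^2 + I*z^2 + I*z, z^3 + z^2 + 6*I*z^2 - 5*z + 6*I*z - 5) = z^2 + z*(1 + I) + I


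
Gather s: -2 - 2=-4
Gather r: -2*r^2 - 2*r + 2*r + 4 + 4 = 8 - 2*r^2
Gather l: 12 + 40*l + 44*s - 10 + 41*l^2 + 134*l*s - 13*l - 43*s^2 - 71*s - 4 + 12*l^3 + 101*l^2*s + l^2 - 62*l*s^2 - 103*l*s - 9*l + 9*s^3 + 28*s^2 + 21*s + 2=12*l^3 + l^2*(101*s + 42) + l*(-62*s^2 + 31*s + 18) + 9*s^3 - 15*s^2 - 6*s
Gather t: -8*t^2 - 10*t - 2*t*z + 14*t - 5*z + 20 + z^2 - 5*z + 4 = -8*t^2 + t*(4 - 2*z) + z^2 - 10*z + 24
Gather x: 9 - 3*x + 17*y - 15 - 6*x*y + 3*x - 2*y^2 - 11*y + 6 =-6*x*y - 2*y^2 + 6*y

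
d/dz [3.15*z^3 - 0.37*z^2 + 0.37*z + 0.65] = 9.45*z^2 - 0.74*z + 0.37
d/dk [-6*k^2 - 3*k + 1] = -12*k - 3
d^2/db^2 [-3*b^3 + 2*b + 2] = -18*b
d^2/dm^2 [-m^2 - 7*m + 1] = -2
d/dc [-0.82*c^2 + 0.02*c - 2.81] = 0.02 - 1.64*c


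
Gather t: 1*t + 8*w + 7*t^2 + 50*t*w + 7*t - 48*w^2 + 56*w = 7*t^2 + t*(50*w + 8) - 48*w^2 + 64*w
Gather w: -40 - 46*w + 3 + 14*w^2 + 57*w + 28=14*w^2 + 11*w - 9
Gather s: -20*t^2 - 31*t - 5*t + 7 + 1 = -20*t^2 - 36*t + 8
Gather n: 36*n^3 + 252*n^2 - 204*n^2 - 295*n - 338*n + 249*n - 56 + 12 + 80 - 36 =36*n^3 + 48*n^2 - 384*n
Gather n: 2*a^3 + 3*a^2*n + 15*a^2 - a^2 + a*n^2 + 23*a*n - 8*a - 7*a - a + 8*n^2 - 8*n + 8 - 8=2*a^3 + 14*a^2 - 16*a + n^2*(a + 8) + n*(3*a^2 + 23*a - 8)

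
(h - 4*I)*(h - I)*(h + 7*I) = h^3 + 2*I*h^2 + 31*h - 28*I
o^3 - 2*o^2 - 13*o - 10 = (o - 5)*(o + 1)*(o + 2)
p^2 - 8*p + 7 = (p - 7)*(p - 1)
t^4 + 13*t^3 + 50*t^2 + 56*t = t*(t + 2)*(t + 4)*(t + 7)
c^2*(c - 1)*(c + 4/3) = c^4 + c^3/3 - 4*c^2/3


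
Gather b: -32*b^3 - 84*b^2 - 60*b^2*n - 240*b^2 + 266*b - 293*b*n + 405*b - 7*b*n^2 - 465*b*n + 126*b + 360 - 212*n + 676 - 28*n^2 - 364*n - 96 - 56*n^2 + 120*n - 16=-32*b^3 + b^2*(-60*n - 324) + b*(-7*n^2 - 758*n + 797) - 84*n^2 - 456*n + 924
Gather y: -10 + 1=-9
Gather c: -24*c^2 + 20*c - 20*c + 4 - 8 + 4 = -24*c^2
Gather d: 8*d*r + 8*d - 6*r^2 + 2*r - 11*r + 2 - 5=d*(8*r + 8) - 6*r^2 - 9*r - 3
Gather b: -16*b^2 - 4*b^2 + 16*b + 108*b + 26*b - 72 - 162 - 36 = -20*b^2 + 150*b - 270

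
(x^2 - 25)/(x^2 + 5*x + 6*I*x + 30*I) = (x - 5)/(x + 6*I)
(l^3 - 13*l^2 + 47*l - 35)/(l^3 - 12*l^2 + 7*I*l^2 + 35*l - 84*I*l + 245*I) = (l - 1)/(l + 7*I)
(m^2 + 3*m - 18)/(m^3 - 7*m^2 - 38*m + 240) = (m - 3)/(m^2 - 13*m + 40)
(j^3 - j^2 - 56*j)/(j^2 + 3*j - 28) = j*(j - 8)/(j - 4)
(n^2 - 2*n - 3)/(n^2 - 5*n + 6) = (n + 1)/(n - 2)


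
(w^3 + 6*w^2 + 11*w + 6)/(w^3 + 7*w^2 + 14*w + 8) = (w + 3)/(w + 4)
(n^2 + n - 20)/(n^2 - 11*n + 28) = (n + 5)/(n - 7)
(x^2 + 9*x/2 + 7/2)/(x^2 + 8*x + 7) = (x + 7/2)/(x + 7)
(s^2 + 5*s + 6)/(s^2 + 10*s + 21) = (s + 2)/(s + 7)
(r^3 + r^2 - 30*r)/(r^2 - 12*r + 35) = r*(r + 6)/(r - 7)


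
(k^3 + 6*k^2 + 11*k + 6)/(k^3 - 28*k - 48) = (k^2 + 4*k + 3)/(k^2 - 2*k - 24)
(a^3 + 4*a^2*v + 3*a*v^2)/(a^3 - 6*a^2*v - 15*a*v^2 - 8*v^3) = a*(-a - 3*v)/(-a^2 + 7*a*v + 8*v^2)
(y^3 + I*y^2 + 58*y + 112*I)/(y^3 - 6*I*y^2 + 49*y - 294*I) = (y^2 - 6*I*y + 16)/(y^2 - 13*I*y - 42)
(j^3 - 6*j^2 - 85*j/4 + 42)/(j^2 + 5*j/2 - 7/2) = (j^2 - 19*j/2 + 12)/(j - 1)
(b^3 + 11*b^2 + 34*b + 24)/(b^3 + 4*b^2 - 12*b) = (b^2 + 5*b + 4)/(b*(b - 2))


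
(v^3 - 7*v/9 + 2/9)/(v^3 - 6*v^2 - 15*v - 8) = (v^2 - v + 2/9)/(v^2 - 7*v - 8)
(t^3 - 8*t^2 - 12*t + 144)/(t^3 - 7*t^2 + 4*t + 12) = (t^2 - 2*t - 24)/(t^2 - t - 2)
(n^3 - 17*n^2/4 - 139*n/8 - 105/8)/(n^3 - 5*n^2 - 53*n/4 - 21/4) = (4*n + 5)/(2*(2*n + 1))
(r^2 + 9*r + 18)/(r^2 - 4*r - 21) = (r + 6)/(r - 7)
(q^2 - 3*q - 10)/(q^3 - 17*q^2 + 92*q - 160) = (q + 2)/(q^2 - 12*q + 32)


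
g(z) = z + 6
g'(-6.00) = 1.00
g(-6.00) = 0.00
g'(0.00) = 1.00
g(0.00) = 6.00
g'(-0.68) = 1.00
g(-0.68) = 5.32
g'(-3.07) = 1.00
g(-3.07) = 2.93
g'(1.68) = 1.00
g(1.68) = 7.68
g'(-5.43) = 1.00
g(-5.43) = 0.57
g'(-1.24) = 1.00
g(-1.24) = 4.76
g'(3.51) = 1.00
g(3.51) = 9.51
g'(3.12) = 1.00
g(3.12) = 9.12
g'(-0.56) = 1.00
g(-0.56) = 5.44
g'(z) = 1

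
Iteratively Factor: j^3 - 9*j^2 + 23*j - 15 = (j - 1)*(j^2 - 8*j + 15) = (j - 5)*(j - 1)*(j - 3)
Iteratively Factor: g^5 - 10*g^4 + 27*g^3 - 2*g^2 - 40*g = (g - 2)*(g^4 - 8*g^3 + 11*g^2 + 20*g) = (g - 5)*(g - 2)*(g^3 - 3*g^2 - 4*g) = (g - 5)*(g - 2)*(g + 1)*(g^2 - 4*g) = (g - 5)*(g - 4)*(g - 2)*(g + 1)*(g)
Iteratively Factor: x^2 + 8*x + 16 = (x + 4)*(x + 4)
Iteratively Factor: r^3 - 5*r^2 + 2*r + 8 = (r - 2)*(r^2 - 3*r - 4) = (r - 4)*(r - 2)*(r + 1)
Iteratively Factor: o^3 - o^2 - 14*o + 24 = (o - 2)*(o^2 + o - 12) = (o - 2)*(o + 4)*(o - 3)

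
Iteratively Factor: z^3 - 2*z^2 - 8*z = (z + 2)*(z^2 - 4*z) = (z - 4)*(z + 2)*(z)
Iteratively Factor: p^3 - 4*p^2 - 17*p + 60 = (p + 4)*(p^2 - 8*p + 15) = (p - 3)*(p + 4)*(p - 5)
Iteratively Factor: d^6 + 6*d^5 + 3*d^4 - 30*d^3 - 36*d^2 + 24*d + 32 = (d + 1)*(d^5 + 5*d^4 - 2*d^3 - 28*d^2 - 8*d + 32) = (d + 1)*(d + 4)*(d^4 + d^3 - 6*d^2 - 4*d + 8) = (d + 1)*(d + 2)*(d + 4)*(d^3 - d^2 - 4*d + 4) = (d + 1)*(d + 2)^2*(d + 4)*(d^2 - 3*d + 2) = (d - 2)*(d + 1)*(d + 2)^2*(d + 4)*(d - 1)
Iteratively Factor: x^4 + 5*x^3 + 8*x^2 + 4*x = (x)*(x^3 + 5*x^2 + 8*x + 4) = x*(x + 2)*(x^2 + 3*x + 2) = x*(x + 2)^2*(x + 1)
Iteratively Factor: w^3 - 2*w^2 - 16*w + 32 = (w + 4)*(w^2 - 6*w + 8) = (w - 2)*(w + 4)*(w - 4)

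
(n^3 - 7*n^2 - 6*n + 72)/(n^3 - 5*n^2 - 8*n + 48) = (n - 6)/(n - 4)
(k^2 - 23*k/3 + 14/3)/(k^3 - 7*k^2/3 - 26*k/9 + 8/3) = 3*(k - 7)/(3*k^2 - 5*k - 12)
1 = 1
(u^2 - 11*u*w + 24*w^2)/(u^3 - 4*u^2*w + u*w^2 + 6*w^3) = (u - 8*w)/(u^2 - u*w - 2*w^2)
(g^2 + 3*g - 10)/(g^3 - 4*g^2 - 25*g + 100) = (g - 2)/(g^2 - 9*g + 20)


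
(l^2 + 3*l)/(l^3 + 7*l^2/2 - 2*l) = 2*(l + 3)/(2*l^2 + 7*l - 4)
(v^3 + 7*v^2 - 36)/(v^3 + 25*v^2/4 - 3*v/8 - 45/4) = 8*(v^2 + v - 6)/(8*v^2 + 2*v - 15)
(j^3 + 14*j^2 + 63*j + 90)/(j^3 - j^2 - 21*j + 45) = (j^2 + 9*j + 18)/(j^2 - 6*j + 9)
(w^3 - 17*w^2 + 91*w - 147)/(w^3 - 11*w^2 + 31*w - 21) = (w - 7)/(w - 1)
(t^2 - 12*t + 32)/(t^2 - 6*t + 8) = (t - 8)/(t - 2)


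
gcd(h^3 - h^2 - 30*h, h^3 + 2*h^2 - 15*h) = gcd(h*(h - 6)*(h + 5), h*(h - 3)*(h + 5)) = h^2 + 5*h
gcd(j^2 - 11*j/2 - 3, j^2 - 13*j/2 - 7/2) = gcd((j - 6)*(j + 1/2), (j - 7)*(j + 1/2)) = j + 1/2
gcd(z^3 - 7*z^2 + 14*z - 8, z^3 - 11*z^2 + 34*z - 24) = z^2 - 5*z + 4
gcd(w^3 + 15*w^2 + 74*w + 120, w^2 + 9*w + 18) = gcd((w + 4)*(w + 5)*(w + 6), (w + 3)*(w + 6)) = w + 6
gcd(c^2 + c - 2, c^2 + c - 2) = c^2 + c - 2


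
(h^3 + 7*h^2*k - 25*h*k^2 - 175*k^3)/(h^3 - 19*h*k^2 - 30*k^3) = (h^2 + 12*h*k + 35*k^2)/(h^2 + 5*h*k + 6*k^2)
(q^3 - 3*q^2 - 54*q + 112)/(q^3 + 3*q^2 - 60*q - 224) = (q - 2)/(q + 4)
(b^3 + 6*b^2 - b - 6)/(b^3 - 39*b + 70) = (b^3 + 6*b^2 - b - 6)/(b^3 - 39*b + 70)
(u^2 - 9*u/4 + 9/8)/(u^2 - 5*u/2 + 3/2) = (u - 3/4)/(u - 1)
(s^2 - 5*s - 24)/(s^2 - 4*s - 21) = (s - 8)/(s - 7)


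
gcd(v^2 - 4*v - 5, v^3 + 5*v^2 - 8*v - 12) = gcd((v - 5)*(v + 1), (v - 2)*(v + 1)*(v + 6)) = v + 1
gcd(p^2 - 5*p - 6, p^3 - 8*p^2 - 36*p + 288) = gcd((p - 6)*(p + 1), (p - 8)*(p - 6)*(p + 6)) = p - 6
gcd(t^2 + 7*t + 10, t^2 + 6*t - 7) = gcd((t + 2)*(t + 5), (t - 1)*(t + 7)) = 1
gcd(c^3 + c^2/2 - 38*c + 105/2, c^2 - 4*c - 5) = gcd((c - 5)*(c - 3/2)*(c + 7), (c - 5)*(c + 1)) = c - 5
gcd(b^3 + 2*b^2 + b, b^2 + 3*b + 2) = b + 1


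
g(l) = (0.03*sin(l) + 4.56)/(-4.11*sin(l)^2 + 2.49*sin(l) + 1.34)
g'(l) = (8.22*sin(l)*cos(l) - 2.49*cos(l))*(0.03*sin(l) + 4.56)/(-4.11*sin(l)^2 + 2.49*sin(l) + 1.34)^2 + 0.03*cos(l)/(-4.11*sin(l)^2 + 2.49*sin(l) + 1.34)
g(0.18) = 2.76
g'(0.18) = -1.65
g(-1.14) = -1.05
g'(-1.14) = -1.01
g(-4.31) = 30.29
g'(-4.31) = -397.48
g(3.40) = 10.46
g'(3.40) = 106.55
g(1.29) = -74.15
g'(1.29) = 1795.35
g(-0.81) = -1.73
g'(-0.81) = -3.86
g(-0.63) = -2.92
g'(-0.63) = -11.17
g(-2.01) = -1.06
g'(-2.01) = 1.05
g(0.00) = 3.40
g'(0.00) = -6.30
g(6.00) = 14.08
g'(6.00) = -199.96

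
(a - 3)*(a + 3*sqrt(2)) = a^2 - 3*a + 3*sqrt(2)*a - 9*sqrt(2)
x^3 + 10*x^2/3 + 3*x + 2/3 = (x + 1/3)*(x + 1)*(x + 2)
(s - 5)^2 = s^2 - 10*s + 25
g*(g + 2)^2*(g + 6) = g^4 + 10*g^3 + 28*g^2 + 24*g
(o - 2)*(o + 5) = o^2 + 3*o - 10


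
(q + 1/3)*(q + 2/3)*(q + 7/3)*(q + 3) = q^4 + 19*q^3/3 + 113*q^2/9 + 221*q/27 + 14/9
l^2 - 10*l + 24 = (l - 6)*(l - 4)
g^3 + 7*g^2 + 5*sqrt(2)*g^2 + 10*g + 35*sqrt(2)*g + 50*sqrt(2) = (g + 2)*(g + 5)*(g + 5*sqrt(2))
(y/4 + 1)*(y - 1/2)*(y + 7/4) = y^3/4 + 21*y^2/16 + 33*y/32 - 7/8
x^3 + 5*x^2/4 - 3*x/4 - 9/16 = (x - 3/4)*(x + 1/2)*(x + 3/2)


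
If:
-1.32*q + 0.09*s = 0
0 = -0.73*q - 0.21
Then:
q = -0.29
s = -4.22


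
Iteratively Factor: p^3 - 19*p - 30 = (p - 5)*(p^2 + 5*p + 6) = (p - 5)*(p + 3)*(p + 2)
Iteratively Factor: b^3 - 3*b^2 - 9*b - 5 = (b + 1)*(b^2 - 4*b - 5) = (b - 5)*(b + 1)*(b + 1)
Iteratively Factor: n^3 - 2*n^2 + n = (n - 1)*(n^2 - n) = (n - 1)^2*(n)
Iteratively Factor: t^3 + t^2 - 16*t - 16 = (t - 4)*(t^2 + 5*t + 4) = (t - 4)*(t + 4)*(t + 1)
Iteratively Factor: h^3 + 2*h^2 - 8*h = (h)*(h^2 + 2*h - 8) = h*(h + 4)*(h - 2)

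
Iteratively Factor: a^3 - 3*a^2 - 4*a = (a + 1)*(a^2 - 4*a) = a*(a + 1)*(a - 4)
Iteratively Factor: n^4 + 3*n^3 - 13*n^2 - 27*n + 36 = (n + 4)*(n^3 - n^2 - 9*n + 9) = (n + 3)*(n + 4)*(n^2 - 4*n + 3) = (n - 3)*(n + 3)*(n + 4)*(n - 1)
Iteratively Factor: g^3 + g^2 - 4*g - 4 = (g - 2)*(g^2 + 3*g + 2) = (g - 2)*(g + 1)*(g + 2)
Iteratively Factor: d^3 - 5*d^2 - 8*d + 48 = (d - 4)*(d^2 - d - 12) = (d - 4)*(d + 3)*(d - 4)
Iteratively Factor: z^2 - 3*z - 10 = (z - 5)*(z + 2)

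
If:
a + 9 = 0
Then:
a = -9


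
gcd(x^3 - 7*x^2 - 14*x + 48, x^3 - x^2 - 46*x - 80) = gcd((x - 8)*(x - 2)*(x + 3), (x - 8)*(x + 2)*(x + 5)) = x - 8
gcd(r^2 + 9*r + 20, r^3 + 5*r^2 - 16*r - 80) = r^2 + 9*r + 20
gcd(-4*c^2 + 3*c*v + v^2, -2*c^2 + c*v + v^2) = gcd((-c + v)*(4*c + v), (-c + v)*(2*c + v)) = -c + v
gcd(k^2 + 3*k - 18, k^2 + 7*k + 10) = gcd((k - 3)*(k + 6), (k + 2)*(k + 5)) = 1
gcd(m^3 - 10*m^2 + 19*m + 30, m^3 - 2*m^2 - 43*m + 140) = m - 5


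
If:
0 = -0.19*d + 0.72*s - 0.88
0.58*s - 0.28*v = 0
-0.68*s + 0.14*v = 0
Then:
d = -4.63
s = 0.00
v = 0.00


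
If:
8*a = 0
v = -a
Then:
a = 0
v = 0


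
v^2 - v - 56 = (v - 8)*(v + 7)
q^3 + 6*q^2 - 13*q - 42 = (q - 3)*(q + 2)*(q + 7)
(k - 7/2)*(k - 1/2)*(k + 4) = k^3 - 57*k/4 + 7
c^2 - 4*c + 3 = (c - 3)*(c - 1)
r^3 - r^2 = r^2*(r - 1)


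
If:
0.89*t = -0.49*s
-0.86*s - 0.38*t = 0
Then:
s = 0.00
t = 0.00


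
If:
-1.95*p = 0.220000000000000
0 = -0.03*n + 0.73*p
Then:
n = -2.75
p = -0.11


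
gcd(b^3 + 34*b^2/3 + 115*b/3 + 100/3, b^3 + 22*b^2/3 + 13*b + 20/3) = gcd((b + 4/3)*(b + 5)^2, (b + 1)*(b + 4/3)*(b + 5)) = b^2 + 19*b/3 + 20/3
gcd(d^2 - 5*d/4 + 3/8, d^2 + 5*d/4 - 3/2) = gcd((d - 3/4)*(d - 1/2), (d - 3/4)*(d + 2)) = d - 3/4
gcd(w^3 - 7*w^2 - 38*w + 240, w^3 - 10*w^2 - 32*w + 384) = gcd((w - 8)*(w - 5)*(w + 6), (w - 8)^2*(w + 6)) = w^2 - 2*w - 48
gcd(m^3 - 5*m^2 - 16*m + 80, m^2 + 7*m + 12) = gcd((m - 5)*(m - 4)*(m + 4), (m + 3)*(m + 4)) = m + 4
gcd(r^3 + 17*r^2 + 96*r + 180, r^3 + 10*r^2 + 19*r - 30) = r^2 + 11*r + 30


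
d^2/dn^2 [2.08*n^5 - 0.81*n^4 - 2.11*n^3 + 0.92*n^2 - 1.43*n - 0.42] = 41.6*n^3 - 9.72*n^2 - 12.66*n + 1.84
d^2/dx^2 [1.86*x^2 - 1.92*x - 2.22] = 3.72000000000000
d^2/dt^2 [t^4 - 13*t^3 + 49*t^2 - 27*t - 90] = 12*t^2 - 78*t + 98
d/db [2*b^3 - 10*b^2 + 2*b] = 6*b^2 - 20*b + 2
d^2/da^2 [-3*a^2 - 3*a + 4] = -6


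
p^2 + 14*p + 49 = (p + 7)^2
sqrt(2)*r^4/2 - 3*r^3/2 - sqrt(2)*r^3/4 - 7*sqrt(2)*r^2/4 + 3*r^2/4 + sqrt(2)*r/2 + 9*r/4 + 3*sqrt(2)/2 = (r/2 + 1/2)*(r - 3/2)*(r - 2*sqrt(2))*(sqrt(2)*r + 1)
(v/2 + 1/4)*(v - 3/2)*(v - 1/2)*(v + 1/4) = v^4/2 - 5*v^3/8 - 5*v^2/16 + 5*v/32 + 3/64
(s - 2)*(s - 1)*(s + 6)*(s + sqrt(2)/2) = s^4 + sqrt(2)*s^3/2 + 3*s^3 - 16*s^2 + 3*sqrt(2)*s^2/2 - 8*sqrt(2)*s + 12*s + 6*sqrt(2)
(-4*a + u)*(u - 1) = -4*a*u + 4*a + u^2 - u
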